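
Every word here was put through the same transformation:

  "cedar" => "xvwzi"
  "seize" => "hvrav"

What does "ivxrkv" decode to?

recipe

Each pair mirrors across the alphabet (c↔x, e↔v, d↔w): positions sum to 25. Letters are reflected about the middle of the alphabet (position → 25−position): Atbash.
Undoing it on ivxrkv: i↔r, v↔e, x↔c, r↔i, k↔p, v↔e.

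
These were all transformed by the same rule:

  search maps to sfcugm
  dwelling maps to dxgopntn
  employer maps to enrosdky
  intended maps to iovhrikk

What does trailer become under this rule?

tsclpjx

In search: s→s is +0, e→f is +1, a→c is +2, r→u is +3 — the shift increases by 1 each position. The shift increases by 1 at each position, starting from +0: 0, 1, 2, ….
On trailer: t+0=t, r+1=s, a+2=c, i+3=l, l+4=p, e+5=j, r+6=x.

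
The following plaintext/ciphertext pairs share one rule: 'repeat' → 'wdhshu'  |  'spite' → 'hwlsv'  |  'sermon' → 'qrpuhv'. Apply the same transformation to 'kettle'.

Two steps: reverse the string, then apply a Caesar shift of +3.
For kettle: reverse → elttek; then shift: e+3=h, l+3=o, t+3=w, t+3=w, e+3=h, k+3=n.

howwhn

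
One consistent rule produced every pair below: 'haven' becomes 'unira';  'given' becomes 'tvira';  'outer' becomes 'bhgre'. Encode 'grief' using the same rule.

Compare letters: h→u is +13, a→n is +13, v→i is +13 — a constant shift. Every letter moves 13 places later in the alphabet, wrapping around z→a.
For grief: g+13=t, r+13=e, i+13=v, e+13=r, f+13=s.

tevrs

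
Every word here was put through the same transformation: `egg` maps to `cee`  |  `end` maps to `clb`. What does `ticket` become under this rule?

Compare letters: e→c is +24, g→e is +24, g→e is +24 — a constant shift. It's a constant shift of +24 (ROT24).
Applying it to ticket: t+24=r, i+24=g, c+24=a, k+24=i, e+24=c, t+24=r.

rgaicr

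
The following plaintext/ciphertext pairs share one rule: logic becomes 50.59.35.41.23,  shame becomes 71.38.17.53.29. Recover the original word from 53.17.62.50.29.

l(#12)→50 and o(#15)→59: differences scale by 3, so n = 3·pos + 14. The formula is n = 3×(alphabet index, a=1) + 14.
Undoing it on 53.17.62.50.29: 53→(53−14)÷3=13=m, 17→(17−14)÷3=1=a, 62→(62−14)÷3=16=p, 50→(50−14)÷3=12=l, 29→(29−14)÷3=5=e.

maple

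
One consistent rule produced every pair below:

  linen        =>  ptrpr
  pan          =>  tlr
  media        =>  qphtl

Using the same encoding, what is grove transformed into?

kvzzp

Two shifts are in play — +11 for a/e/i/o/u, +4 for every other letter.
On grove: g(cons)+4=k, r(cons)+4=v, o(vowel)+11=z, v(cons)+4=z, e(vowel)+11=p.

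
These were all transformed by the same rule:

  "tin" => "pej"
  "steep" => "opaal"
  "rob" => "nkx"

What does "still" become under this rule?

opehh

It's a constant shift of +22 (ROT22).
Applying it to still: s+22=o, t+22=p, i+22=e, l+22=h, l+22=h.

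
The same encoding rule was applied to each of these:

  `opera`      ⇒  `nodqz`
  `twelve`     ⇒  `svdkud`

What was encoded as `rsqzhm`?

Compare letters: o→n is +25, p→o is +25, e→d is +25 — a constant shift. Every letter moves 25 places later in the alphabet, wrapping around z→a.
Undoing it on rsqzhm: r−25=s, s−25=t, q−25=r, z−25=a, h−25=i, m−25=n.

strain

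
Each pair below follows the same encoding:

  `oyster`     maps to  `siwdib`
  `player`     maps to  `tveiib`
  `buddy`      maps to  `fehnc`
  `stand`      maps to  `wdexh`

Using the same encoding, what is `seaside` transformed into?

woecmni

Shifts by position in oyster: pos 0: o→s (+4), pos 1: y→i (+10), pos 2: s→w (+4), pos 3: t→d (+10) — repeating every 2. It's a Vigenère-style cipher with numeric key [4,10]: position i shifts by key[i mod 2].
For seaside: s+4=w, e+10=o, a+4=e, s+10=c, i+4=m, d+10=n, e+4=i.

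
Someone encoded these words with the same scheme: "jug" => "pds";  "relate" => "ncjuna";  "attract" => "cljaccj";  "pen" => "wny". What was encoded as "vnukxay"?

The word is reversed, then every letter is shifted forward by 9.
Undoing it on vnukxay: shift back: v−9=m, n−9=e, u−9=l, k−9=b, x−9=o, a−9=r, y−9=p → melborp; then reverse → problem.

problem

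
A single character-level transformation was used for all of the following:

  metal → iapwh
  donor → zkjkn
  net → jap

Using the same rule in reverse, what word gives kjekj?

Compare letters: m→i is +22, e→a is +22, t→p is +22 — a constant shift. Each letter is shifted forward by 22 in the alphabet (a Caesar shift of +22).
Decoding kjekj: k−22=o, j−22=n, e−22=i, k−22=o, j−22=n.

onion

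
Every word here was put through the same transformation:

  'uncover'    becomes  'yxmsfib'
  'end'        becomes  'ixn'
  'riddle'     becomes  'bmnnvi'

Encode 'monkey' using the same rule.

The shift depends on letter class: consonant n→x is +10, but vowel u→y is +4. Vowels shift forward by 4 and consonants shift forward by 10.
For monkey: m(cons)+10=w, o(vowel)+4=s, n(cons)+10=x, k(cons)+10=u, e(vowel)+4=i, y(cons)+10=i.

wsxuii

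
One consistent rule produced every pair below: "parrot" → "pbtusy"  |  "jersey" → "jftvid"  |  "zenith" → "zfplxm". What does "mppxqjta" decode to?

In parrot: p→p is +0, a→b is +1, r→t is +2, r→u is +3 — the shift increases by 1 each position. Letter i (0-indexed) is shifted by i+0, so successive shifts are 0, 1, 2, ….
Reversing it on mppxqjta: m−0=m, p−1=o, p−2=n, x−3=u, q−4=m, j−5=e, t−6=n, a−7=t.

monument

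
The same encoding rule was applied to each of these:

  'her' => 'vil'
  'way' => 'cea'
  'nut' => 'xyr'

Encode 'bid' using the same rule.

The output letters match the input read backwards, each shifted +4: her reversed is reh. Two steps: reverse the string, then apply a Caesar shift of +4.
For bid: reverse → dib; then shift: d+4=h, i+4=m, b+4=f.

hmf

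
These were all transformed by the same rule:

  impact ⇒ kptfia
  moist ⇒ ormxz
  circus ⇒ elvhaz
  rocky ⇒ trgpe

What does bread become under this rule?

In impact: i→k is +2, m→p is +3, p→t is +4, a→f is +5 — the shift increases by 1 each position. Each letter shifts forward by (position + 2), i.e. 2, 3, 4, … — the shift grows by one for each successive letter.
Applying it to bread: b+2=d, r+3=u, e+4=i, a+5=f, d+6=j.

duifj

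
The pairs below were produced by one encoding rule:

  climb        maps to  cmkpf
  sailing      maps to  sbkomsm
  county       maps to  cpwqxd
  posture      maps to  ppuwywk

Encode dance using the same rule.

In climb: c→c is +0, l→m is +1, i→k is +2, m→p is +3 — the shift increases by 1 each position. Each letter shifts forward by its position index (0, 1, 2, …) — the shift grows by one for each successive letter.
On dance: d+0=d, a+1=b, n+2=p, c+3=f, e+4=i.

dbpfi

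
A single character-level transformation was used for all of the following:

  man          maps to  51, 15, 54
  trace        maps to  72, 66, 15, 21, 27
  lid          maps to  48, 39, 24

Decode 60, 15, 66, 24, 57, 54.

m(#13)→51 and a(#1)→15: differences scale by 3, so n = 3·pos + 12. With a=1..z=26, the number is 3·pos + 12.
Reversing it on 60, 15, 66, 24, 57, 54: 60→(60−12)÷3=16=p, 15→(15−12)÷3=1=a, 66→(66−12)÷3=18=r, 24→(24−12)÷3=4=d, 57→(57−12)÷3=15=o, 54→(54−12)÷3=14=n.

pardon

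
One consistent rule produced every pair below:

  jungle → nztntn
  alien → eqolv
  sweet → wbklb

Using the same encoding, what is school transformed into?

In jungle: j→n is +4, u→z is +5, n→t is +6, g→n is +7 — the shift increases by 1 each position. Letter i (0-indexed) is shifted by i+4, so successive shifts are 4, 5, 6, ….
Applying it to school: s+4=w, c+5=h, h+6=n, o+7=v, o+8=w, l+9=u.

whnvwu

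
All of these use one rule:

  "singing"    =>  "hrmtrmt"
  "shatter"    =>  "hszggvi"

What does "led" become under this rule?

ovw

Each letter is replaced by its mirror in the alphabet: a↔z, b↔y, c↔x, and so on (the Atbash cipher).
On led: l↔o, e↔v, d↔w.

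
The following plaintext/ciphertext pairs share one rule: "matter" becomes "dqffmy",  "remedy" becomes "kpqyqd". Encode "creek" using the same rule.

wqqdo

Read the word backwards and shift each letter +12.
Applying it to creek: reverse → keerc; then shift: k+12=w, e+12=q, e+12=q, r+12=d, c+12=o.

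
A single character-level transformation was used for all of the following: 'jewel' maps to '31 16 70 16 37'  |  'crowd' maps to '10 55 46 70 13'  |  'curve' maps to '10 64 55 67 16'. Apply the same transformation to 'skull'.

The formula is n = 3×(alphabet index, a=1) + 1.
On skull: s=19→58, k=11→34, u=21→64, l=12→37, l=12→37.

58 34 64 37 37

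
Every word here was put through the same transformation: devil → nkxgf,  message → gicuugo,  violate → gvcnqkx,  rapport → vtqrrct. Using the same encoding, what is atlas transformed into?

The output letters match the input read backwards, each shifted +2: devil reversed is lived. Read the word backwards and shift each letter +2.
For atlas: reverse → salta; then shift: s+2=u, a+2=c, l+2=n, t+2=v, a+2=c.

ucnvc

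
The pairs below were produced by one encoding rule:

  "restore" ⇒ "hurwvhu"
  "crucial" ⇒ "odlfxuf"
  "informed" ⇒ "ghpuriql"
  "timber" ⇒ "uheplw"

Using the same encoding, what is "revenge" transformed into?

hjqhyhu

Two steps: reverse the string, then apply a Caesar shift of +3.
Applying it to revenge: reverse → egnever; then shift: e+3=h, g+3=j, n+3=q, e+3=h, v+3=y, e+3=h, r+3=u.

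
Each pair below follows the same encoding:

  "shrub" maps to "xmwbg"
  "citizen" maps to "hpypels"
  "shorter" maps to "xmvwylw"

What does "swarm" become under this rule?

xbhwr

The shift depends on letter class: consonant s→x is +5, but vowel u→b is +7. Vowels shift forward by 7 and consonants shift forward by 5.
On swarm: s(cons)+5=x, w(cons)+5=b, a(vowel)+7=h, r(cons)+5=w, m(cons)+5=r.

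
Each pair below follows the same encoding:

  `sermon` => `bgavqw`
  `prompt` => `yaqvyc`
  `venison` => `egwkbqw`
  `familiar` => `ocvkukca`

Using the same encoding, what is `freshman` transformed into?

oagbqvcw

Vowels shift forward by 2 and consonants shift forward by 9.
For freshman: f(cons)+9=o, r(cons)+9=a, e(vowel)+2=g, s(cons)+9=b, h(cons)+9=q, m(cons)+9=v, a(vowel)+2=c, n(cons)+9=w.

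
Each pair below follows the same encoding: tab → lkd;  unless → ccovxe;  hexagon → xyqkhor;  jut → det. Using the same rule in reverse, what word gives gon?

dew

The output letters match the input read backwards, each shifted +10: tab reversed is bat. Read the word backwards and shift each letter +10.
Reversing it on gon: shift back: g−10=w, o−10=e, n−10=d → wed; then reverse → dew.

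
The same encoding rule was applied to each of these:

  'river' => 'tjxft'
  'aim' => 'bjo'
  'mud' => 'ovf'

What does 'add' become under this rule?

The shift depends on letter class: consonant r→t is +2, but vowel i→j is +1. The rule splits by letter class: vowels +1, consonants +2.
Applying it to add: a(vowel)+1=b, d(cons)+2=f, d(cons)+2=f.

bff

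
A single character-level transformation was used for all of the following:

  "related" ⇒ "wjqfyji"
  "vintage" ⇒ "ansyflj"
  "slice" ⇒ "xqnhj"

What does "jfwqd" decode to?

early

Compare letters: r→w is +5, e→j is +5, l→q is +5 — a constant shift. This is a Caesar cipher with shift 5.
Decoding jfwqd: j−5=e, f−5=a, w−5=r, q−5=l, d−5=y.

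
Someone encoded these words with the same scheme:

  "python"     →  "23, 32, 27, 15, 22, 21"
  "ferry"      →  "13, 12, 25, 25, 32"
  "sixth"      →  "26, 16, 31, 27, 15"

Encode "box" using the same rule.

9, 22, 31

Letters become their 1-based position plus 7 (so a→8, b→9, …).
On box: b=2→9, o=15→22, x=24→31.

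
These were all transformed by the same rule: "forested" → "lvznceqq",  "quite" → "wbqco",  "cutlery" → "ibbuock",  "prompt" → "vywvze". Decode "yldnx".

Letter i (0-indexed) is shifted by i+6, so successive shifts are 6, 7, 8, ….
Undoing it on yldnx: y−6=s, l−7=e, d−8=v, n−9=e, x−10=n.

seven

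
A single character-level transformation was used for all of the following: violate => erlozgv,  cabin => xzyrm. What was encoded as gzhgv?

taste

Each letter is replaced by its mirror in the alphabet: a↔z, b↔y, c↔x, and so on (the Atbash cipher).
Decoding gzhgv: g↔t, z↔a, h↔s, g↔t, v↔e.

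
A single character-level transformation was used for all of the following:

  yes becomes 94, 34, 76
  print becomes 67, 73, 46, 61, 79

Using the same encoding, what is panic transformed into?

67, 22, 61, 46, 28

y(#25)→94 and e(#5)→34: differences scale by 3, so n = 3·pos + 19. Each letter becomes 3×(its alphabet position, a=1..z=26) + 19.
For panic: p=16→67, a=1→22, n=14→61, i=9→46, c=3→28.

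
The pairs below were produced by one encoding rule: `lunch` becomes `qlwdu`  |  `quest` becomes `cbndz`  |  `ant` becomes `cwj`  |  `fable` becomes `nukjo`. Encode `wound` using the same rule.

mwdxf

Two steps: reverse the string, then apply a Caesar shift of +9.
On wound: reverse → dnuow; then shift: d+9=m, n+9=w, u+9=d, o+9=x, w+9=f.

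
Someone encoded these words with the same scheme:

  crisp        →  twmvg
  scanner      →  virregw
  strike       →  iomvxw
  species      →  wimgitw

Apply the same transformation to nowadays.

The output letters match the input read backwards, each shifted +4: crisp reversed is psirc. Two steps: reverse the string, then apply a Caesar shift of +4.
On nowadays: reverse → syadawon; then shift: s+4=w, y+4=c, a+4=e, d+4=h, a+4=e, w+4=a, o+4=s, n+4=r.

wceheasr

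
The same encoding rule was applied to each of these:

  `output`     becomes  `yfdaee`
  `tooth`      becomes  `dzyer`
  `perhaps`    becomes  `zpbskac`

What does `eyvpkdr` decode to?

The shifts repeat in a cycle of length 2: positions 0,1,… shift by +10, +11, then the pattern repeats.
Reversing it on eyvpkdr: e−10=u, y−11=n, v−10=l, p−11=e, k−10=a, d−11=s, r−10=h.

unleash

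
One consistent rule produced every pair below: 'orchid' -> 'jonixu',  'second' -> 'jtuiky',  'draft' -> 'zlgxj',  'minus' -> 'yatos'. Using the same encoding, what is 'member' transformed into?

xkhsks

The output letters match the input read backwards, each shifted +6: orchid reversed is dihcro. The word is reversed, then every letter is shifted forward by 6.
For member: reverse → rebmem; then shift: r+6=x, e+6=k, b+6=h, m+6=s, e+6=k, m+6=s.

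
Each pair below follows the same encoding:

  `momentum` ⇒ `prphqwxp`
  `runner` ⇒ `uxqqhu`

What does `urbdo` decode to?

royal

Compare letters: m→p is +3, o→r is +3, m→p is +3 — a constant shift. This is a Caesar cipher with shift 3.
Decoding urbdo: u−3=r, r−3=o, b−3=y, d−3=a, o−3=l.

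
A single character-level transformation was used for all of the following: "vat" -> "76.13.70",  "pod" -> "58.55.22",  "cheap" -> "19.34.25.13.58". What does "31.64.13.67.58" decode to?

The formula is n = 3×(alphabet index, a=1) + 10.
Undoing it on 31.64.13.67.58: 31→(31−10)÷3=7=g, 64→(64−10)÷3=18=r, 13→(13−10)÷3=1=a, 67→(67−10)÷3=19=s, 58→(58−10)÷3=16=p.

grasp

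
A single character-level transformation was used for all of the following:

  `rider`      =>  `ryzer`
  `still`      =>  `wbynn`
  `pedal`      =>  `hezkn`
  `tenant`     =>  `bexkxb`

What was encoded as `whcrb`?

r(17)→r(17) and i(8)→y(24) fit y≡5x+10 (mod 26); the inverse of 5 mod 26 is 21. This is an affine cipher: with a=0,…,z=25, each position x becomes (5x+10) mod 26.
Undoing it on whcrb: w(22)→21·(22−10)≡18=s; h(7)→21·(7−10)≡15=p; c(2)→21·(2−10)≡14=o; r(17)→21·(17−10)≡17=r; b(1)→21·(1−10)≡19=t (all mod 26).

sport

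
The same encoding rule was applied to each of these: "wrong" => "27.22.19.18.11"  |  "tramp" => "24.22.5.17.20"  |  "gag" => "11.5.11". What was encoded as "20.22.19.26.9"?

prove

w is letter #23 and maps to 27: an offset of 4. Each letter is replaced by its alphabet position (a=1..z=26) + 4.
Undoing it on 20.22.19.26.9: 20→(20−4)÷1=16=p, 22→(22−4)÷1=18=r, 19→(19−4)÷1=15=o, 26→(26−4)÷1=22=v, 9→(9−4)÷1=5=e.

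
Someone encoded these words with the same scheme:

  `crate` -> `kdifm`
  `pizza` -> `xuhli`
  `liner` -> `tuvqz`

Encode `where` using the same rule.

etmdm

The shifts repeat in a cycle of length 2: positions 0,1,… shift by +8, +12, then the pattern repeats.
For where: w+8=e, h+12=t, e+8=m, r+12=d, e+8=m.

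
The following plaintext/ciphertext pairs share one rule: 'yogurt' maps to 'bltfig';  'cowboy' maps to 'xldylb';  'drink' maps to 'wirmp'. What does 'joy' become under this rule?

This is the alphabet-reversal cipher (Atbash): a becomes z, b becomes y, etc.
For joy: j↔q, o↔l, y↔b.

qlb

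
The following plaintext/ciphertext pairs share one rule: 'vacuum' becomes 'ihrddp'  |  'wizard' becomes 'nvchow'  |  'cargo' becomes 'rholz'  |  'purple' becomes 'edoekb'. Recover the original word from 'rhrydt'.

cactus

v(21)→i(8) and a(0)→h(7) fit y≡5x+7 (mod 26); the inverse of 5 mod 26 is 21. This is an affine cipher: with a=0,…,z=25, each position x becomes (5x+7) mod 26.
Undoing it on rhrydt: r(17)→21·(17−7)≡2=c; h(7)→21·(7−7)≡0=a; r(17)→21·(17−7)≡2=c; y(24)→21·(24−7)≡19=t; d(3)→21·(3−7)≡20=u; t(19)→21·(19−7)≡18=s (all mod 26).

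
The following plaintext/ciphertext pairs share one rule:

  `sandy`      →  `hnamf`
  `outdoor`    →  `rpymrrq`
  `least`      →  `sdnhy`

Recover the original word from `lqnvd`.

grace

This is an affine cipher: with a=0,…,z=25, each position x becomes (17x+13) mod 26.
Decoding lqnvd: l(11)→23·(11−13)≡6=g; q(16)→23·(16−13)≡17=r; n(13)→23·(13−13)≡0=a; v(21)→23·(21−13)≡2=c; d(3)→23·(3−13)≡4=e (all mod 26).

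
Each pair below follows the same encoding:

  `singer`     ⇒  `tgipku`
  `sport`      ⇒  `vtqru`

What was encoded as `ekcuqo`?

mosaic

The output letters match the input read backwards, each shifted +2: singer reversed is regnis. Read the word backwards and shift each letter +2.
Reversing it on ekcuqo: shift back: e−2=c, k−2=i, c−2=a, u−2=s, q−2=o, o−2=m → ciasom; then reverse → mosaic.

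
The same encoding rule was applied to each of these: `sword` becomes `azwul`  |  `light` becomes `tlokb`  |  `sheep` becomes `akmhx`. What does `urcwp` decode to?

Shifts by position in sword: pos 0: s→a (+8), pos 1: w→z (+3), pos 2: o→w (+8), pos 3: r→u (+3) — repeating every 2. The shifts repeat in a cycle of length 2: positions 0,1,… shift by +8, +3, then the pattern repeats.
Reversing it on urcwp: u−8=m, r−3=o, c−8=u, w−3=t, p−8=h.

mouth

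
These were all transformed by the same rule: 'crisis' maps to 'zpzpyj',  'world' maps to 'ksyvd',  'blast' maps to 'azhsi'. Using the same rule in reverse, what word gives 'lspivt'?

mobile

The output letters match the input read backwards, each shifted +7: crisis reversed is sisirc. Read the word backwards and shift each letter +7.
Reversing it on lspivt: shift back: l−7=e, s−7=l, p−7=i, i−7=b, v−7=o, t−7=m → elibom; then reverse → mobile.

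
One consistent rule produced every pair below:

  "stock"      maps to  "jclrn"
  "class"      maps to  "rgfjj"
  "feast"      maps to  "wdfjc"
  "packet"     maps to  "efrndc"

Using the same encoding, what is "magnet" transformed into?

zfpsdc

s(18)→j(9) and t(19)→c(2) fit y≡19x+5 (mod 26); the inverse of 19 mod 26 is 11. Each letter's alphabet position (a=0..z=25) is mapped through 19·x+5 mod 26 — an affine cipher.
On magnet: m(12)→19·12+5≡25=z; a(0)→19·0+5≡5=f; g(6)→19·6+5≡15=p; n(13)→19·13+5≡18=s; e(4)→19·4+5≡3=d; t(19)→19·19+5≡2=c (all mod 26).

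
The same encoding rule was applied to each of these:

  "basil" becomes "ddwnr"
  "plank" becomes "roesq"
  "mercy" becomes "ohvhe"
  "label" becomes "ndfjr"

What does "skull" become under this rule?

In basil: b→d is +2, a→d is +3, s→w is +4, i→n is +5 — the shift increases by 1 each position. Each letter shifts forward by (position + 2), i.e. 2, 3, 4, … — the shift grows by one for each successive letter.
On skull: s+2=u, k+3=n, u+4=y, l+5=q, l+6=r.

unyqr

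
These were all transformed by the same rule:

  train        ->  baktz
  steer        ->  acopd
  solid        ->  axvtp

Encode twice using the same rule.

Each letter shifts forward by (position + 8), i.e. 8, 9, 10, … — the shift grows by one for each successive letter.
Applying it to twice: t+8=b, w+9=f, i+10=s, c+11=n, e+12=q.

bfsnq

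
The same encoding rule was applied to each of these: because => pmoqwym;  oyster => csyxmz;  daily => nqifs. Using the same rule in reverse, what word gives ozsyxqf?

b(1)→p(15) and e(4)→m(12) fit y≡25x+16 (mod 26); the inverse of 25 mod 26 is 25. Each letter's alphabet position (a=0..z=25) is mapped through 25·x+16 mod 26 — an affine cipher.
Reversing it on ozsyxqf: o(14)→25·(14−16)≡2=c; z(25)→25·(25−16)≡17=r; s(18)→25·(18−16)≡24=y; y(24)→25·(24−16)≡18=s; x(23)→25·(23−16)≡19=t; q(16)→25·(16−16)≡0=a; f(5)→25·(5−16)≡11=l (all mod 26).

crystal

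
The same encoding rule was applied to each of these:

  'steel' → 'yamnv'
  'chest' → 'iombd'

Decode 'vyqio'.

prize

In steel: s→y is +6, t→a is +7, e→m is +8, e→n is +9 — the shift increases by 1 each position. Each letter shifts forward by (position + 6), i.e. 6, 7, 8, … — the shift grows by one for each successive letter.
Undoing it on vyqio: v−6=p, y−7=r, q−8=i, i−9=z, o−10=e.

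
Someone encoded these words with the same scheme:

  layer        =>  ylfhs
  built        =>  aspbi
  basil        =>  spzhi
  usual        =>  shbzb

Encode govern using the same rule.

The word is reversed, then every letter is shifted forward by 7.
For govern: reverse → nrevog; then shift: n+7=u, r+7=y, e+7=l, v+7=c, o+7=v, g+7=n.

uylcvn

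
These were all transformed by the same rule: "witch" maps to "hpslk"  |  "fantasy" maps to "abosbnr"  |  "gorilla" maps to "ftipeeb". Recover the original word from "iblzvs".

racket

w(22)→h(7) and i(8)→p(15) fit y≡5x+1 (mod 26); the inverse of 5 mod 26 is 21. Each letter's alphabet position (a=0..z=25) is mapped through 5·x+1 mod 26 — an affine cipher.
Reversing it on iblzvs: i(8)→21·(8−1)≡17=r; b(1)→21·(1−1)≡0=a; l(11)→21·(11−1)≡2=c; z(25)→21·(25−1)≡10=k; v(21)→21·(21−1)≡4=e; s(18)→21·(18−1)≡19=t (all mod 26).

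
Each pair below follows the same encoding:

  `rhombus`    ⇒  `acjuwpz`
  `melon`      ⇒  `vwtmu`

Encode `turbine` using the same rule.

The output letters match the input read backwards, each shifted +8: rhombus reversed is submohr. Two steps: reverse the string, then apply a Caesar shift of +8.
For turbine: reverse → enibrut; then shift: e+8=m, n+8=v, i+8=q, b+8=j, r+8=z, u+8=c, t+8=b.

mvqjzcb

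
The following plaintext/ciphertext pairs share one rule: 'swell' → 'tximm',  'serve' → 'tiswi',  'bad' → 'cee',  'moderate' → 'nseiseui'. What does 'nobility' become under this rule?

The shift depends on letter class: consonant s→t is +1, but vowel e→i is +4. Two shifts are in play — +4 for a/e/i/o/u, +1 for every other letter.
On nobility: n(cons)+1=o, o(vowel)+4=s, b(cons)+1=c, i(vowel)+4=m, l(cons)+1=m, i(vowel)+4=m, t(cons)+1=u, y(cons)+1=z.

oscmmmuz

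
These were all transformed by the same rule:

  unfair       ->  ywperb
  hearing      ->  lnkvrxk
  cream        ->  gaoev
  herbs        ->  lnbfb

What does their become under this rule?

xqoma

A repeating key of period 3 is used — shifts +4, +9, +10 over and over.
On their: t+4=x, h+9=q, e+10=o, i+4=m, r+9=a.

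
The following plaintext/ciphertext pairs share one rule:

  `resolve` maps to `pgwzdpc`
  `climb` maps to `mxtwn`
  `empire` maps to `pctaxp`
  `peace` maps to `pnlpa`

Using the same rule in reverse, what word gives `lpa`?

The word is reversed, then every letter is shifted forward by 11.
Undoing it on lpa: shift back: l−11=a, p−11=e, a−11=p → aep; then reverse → pea.

pea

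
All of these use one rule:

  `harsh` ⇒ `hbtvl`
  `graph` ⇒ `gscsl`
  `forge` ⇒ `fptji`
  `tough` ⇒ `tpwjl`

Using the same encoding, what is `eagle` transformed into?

ebioi

In harsh: h→h is +0, a→b is +1, r→t is +2, s→v is +3 — the shift increases by 1 each position. The shift increases by 1 at each position, starting from +0: 0, 1, 2, ….
Applying it to eagle: e+0=e, a+1=b, g+2=i, l+3=o, e+4=i.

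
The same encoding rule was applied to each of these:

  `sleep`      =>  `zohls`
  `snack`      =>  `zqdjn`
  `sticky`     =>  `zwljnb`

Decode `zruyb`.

sorry

Shifts by position in sleep: pos 0: s→z (+7), pos 1: l→o (+3), pos 2: e→h (+3), pos 3: e→l (+7), pos 4: p→s (+3) — repeating every 3. It's a Vigenère-style cipher with numeric key [7,3,3]: position i shifts by key[i mod 3].
Reversing it on zruyb: z−7=s, r−3=o, u−3=r, y−7=r, b−3=y.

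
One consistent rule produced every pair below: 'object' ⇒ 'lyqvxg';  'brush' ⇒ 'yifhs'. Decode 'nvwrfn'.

Each pair mirrors across the alphabet (o↔l, b↔y, j↔q): positions sum to 25. Letters are reflected about the middle of the alphabet (position → 25−position): Atbash.
Undoing it on nvwrfn: n↔m, v↔e, w↔d, r↔i, f↔u, n↔m.

medium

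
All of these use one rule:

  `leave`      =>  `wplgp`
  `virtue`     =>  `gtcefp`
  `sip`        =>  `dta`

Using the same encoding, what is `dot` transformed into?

Compare letters: l→w is +11, e→p is +11, a→l is +11 — a constant shift. It's a constant shift of +11 (ROT11).
For dot: d+11=o, o+11=z, t+11=e.

oze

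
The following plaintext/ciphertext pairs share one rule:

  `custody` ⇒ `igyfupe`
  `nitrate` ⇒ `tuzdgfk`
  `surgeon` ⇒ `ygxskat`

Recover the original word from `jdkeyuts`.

dressing

The shifts repeat in a cycle of length 2: positions 0,1,… shift by +6, +12, then the pattern repeats.
Decoding jdkeyuts: j−6=d, d−12=r, k−6=e, e−12=s, y−6=s, u−12=i, t−6=n, s−12=g.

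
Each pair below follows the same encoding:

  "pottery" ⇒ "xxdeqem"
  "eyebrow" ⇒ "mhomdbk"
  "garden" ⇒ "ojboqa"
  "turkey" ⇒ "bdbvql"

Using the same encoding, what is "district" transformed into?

Letter i (0-indexed) is shifted by i+8, so successive shifts are 8, 9, 10, ….
Applying it to district: d+8=l, i+9=r, s+10=c, t+11=e, r+12=d, i+13=v, c+14=q, t+15=i.

lrcedvqi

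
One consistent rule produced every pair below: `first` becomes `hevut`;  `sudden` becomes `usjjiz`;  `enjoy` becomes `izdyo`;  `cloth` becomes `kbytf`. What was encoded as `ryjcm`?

f(5)→h(7) and i(8)→e(4) fit y≡25x+12 (mod 26); the inverse of 25 mod 26 is 25. Each letter's alphabet position (a=0..z=25) is mapped through 25·x+12 mod 26 — an affine cipher.
Undoing it on ryjcm: r(17)→25·(17−12)≡21=v; y(24)→25·(24−12)≡14=o; j(9)→25·(9−12)≡3=d; c(2)→25·(2−12)≡10=k; m(12)→25·(12−12)≡0=a (all mod 26).

vodka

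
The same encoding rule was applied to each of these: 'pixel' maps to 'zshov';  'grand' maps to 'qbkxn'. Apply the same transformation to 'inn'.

sxx

Compare letters: p→z is +10, i→s is +10, x→h is +10 — a constant shift. Every letter moves 10 places later in the alphabet, wrapping around z→a.
Applying it to inn: i+10=s, n+10=x, n+10=x.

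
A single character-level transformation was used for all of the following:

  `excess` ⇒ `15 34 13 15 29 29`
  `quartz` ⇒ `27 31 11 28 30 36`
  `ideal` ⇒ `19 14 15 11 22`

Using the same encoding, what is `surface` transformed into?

e is letter #5 and maps to 15: an offset of 10. The number is (letter's place in the alphabet, a=1) + 10.
On surface: s=19→29, u=21→31, r=18→28, f=6→16, a=1→11, c=3→13, e=5→15.

29 31 28 16 11 13 15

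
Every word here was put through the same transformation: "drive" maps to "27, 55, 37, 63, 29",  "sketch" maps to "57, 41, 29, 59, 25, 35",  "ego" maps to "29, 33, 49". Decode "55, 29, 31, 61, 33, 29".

refuge

With a=1..z=26, the number is 2·pos + 19.
Undoing it on 55, 29, 31, 61, 33, 29: 55→(55−19)÷2=18=r, 29→(29−19)÷2=5=e, 31→(31−19)÷2=6=f, 61→(61−19)÷2=21=u, 33→(33−19)÷2=7=g, 29→(29−19)÷2=5=e.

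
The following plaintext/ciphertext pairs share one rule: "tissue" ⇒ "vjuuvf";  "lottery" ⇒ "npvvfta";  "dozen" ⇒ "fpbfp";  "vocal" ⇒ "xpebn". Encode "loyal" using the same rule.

Two shifts are in play — +1 for a/e/i/o/u, +2 for every other letter.
Applying it to loyal: l(cons)+2=n, o(vowel)+1=p, y(cons)+2=a, a(vowel)+1=b, l(cons)+2=n.

npabn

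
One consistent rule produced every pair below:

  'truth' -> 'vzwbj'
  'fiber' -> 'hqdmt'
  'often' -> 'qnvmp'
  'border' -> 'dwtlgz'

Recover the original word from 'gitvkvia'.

The shifts repeat in a cycle of length 2: positions 0,1,… shift by +2, +8, then the pattern repeats.
Decoding gitvkvia: g−2=e, i−8=a, t−2=r, v−8=n, k−2=i, v−8=n, i−2=g, a−8=s.

earnings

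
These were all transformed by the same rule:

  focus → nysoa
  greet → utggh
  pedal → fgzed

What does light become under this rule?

diubh

Each letter's alphabet position (a=0..z=25) is mapped through 7·x+4 mod 26 — an affine cipher.
Applying it to light: l(11)→7·11+4≡3=d; i(8)→7·8+4≡8=i; g(6)→7·6+4≡20=u; h(7)→7·7+4≡1=b; t(19)→7·19+4≡7=h (all mod 26).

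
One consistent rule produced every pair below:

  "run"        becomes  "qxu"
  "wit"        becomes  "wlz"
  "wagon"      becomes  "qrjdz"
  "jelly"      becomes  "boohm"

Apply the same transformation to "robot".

wreru

The output letters match the input read backwards, each shifted +3: run reversed is nur. Read the word backwards and shift each letter +3.
For robot: reverse → tobor; then shift: t+3=w, o+3=r, b+3=e, o+3=r, r+3=u.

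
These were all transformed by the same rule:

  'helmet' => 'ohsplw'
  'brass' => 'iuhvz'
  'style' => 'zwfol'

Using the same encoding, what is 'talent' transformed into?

adshuw

A repeating key of period 2 is used — shifts +7, +3 over and over.
Applying it to talent: t+7=a, a+3=d, l+7=s, e+3=h, n+7=u, t+3=w.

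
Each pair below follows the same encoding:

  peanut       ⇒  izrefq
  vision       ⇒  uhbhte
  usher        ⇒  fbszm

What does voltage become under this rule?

p(15)→i(8) and e(4)→z(25) fit y≡15x+17 (mod 26); the inverse of 15 mod 26 is 7. Treating letters as 0–25, the rule is x ↦ 15x + 17 (mod 26).
On voltage: v(21)→15·21+17≡20=u; o(14)→15·14+17≡19=t; l(11)→15·11+17≡0=a; t(19)→15·19+17≡16=q; a(0)→15·0+17≡17=r; g(6)→15·6+17≡3=d; e(4)→15·4+17≡25=z (all mod 26).

utaqrdz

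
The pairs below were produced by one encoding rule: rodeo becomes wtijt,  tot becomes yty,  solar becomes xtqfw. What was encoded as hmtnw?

Compare letters: r→w is +5, o→t is +5, d→i is +5 — a constant shift. It's a constant shift of +5 (ROT5).
Undoing it on hmtnw: h−5=c, m−5=h, t−5=o, n−5=i, w−5=r.

choir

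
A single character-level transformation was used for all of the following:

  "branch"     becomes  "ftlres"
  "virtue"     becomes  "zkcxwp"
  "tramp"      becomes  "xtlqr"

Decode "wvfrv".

stunt

A repeating key of period 3 is used — shifts +4, +2, +11 over and over.
Reversing it on wvfrv: w−4=s, v−2=t, f−11=u, r−4=n, v−2=t.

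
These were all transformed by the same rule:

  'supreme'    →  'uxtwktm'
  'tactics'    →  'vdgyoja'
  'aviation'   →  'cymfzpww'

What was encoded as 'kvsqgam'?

Letter i (0-indexed) is shifted by i+2, so successive shifts are 2, 3, 4, ….
Decoding kvsqgam: k−2=i, v−3=s, s−4=o, q−5=l, g−6=a, a−7=t, m−8=e.

isolate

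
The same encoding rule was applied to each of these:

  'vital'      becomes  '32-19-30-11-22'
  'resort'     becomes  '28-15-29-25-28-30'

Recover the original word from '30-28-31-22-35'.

The number is (letter's place in the alphabet, a=1) + 10.
Undoing it on 30-28-31-22-35: 30→(30−10)÷1=20=t, 28→(28−10)÷1=18=r, 31→(31−10)÷1=21=u, 22→(22−10)÷1=12=l, 35→(35−10)÷1=25=y.

truly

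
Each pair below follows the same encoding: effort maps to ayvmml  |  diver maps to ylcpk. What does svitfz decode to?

The output letters match the input read backwards, each shifted +7: effort reversed is troffe. Two steps: reverse the string, then apply a Caesar shift of +7.
Reversing it on svitfz: shift back: s−7=l, v−7=o, i−7=b, t−7=m, f−7=y, z−7=s → lobmys; then reverse → symbol.

symbol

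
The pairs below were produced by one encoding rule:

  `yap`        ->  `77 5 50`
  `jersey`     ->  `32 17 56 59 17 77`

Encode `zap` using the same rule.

y(#25)→77 and a(#1)→5: differences scale by 3, so n = 3·pos + 2. With a=1..z=26, the number is 3·pos + 2.
On zap: z=26→80, a=1→5, p=16→50.

80 5 50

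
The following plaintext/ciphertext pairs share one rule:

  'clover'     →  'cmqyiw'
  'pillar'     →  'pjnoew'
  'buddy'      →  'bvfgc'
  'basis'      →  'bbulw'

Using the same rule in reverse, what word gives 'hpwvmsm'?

In clover: c→c is +0, l→m is +1, o→q is +2, v→y is +3 — the shift increases by 1 each position. The shift increases by 1 at each position, starting from +0: 0, 1, 2, ….
Reversing it on hpwvmsm: h−0=h, p−1=o, w−2=u, v−3=s, m−4=i, s−5=n, m−6=g.

housing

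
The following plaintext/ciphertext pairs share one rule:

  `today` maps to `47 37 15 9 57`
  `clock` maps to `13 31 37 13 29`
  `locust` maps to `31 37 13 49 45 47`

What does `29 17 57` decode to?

t(#20)→47 and o(#15)→37: differences scale by 2, so n = 2·pos + 7. With a=1..z=26, the number is 2·pos + 7.
Reversing it on 29 17 57: 29→(29−7)÷2=11=k, 17→(17−7)÷2=5=e, 57→(57−7)÷2=25=y.

key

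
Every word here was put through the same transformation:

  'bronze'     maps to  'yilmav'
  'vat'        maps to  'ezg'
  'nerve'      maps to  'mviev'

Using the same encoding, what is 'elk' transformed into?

vop

Each pair mirrors across the alphabet (b↔y, r↔i, o↔l): positions sum to 25. Letters are reflected about the middle of the alphabet (position → 25−position): Atbash.
On elk: e↔v, l↔o, k↔p.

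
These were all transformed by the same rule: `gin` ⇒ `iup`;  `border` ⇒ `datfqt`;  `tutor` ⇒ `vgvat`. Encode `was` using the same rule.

The shift depends on letter class: consonant g→i is +2, but vowel i→u is +12. The rule splits by letter class: vowels +12, consonants +2.
Applying it to was: w(cons)+2=y, a(vowel)+12=m, s(cons)+2=u.

ymu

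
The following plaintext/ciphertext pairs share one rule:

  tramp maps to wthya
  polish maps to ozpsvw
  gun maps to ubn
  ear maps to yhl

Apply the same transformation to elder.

ylksl

The output letters match the input read backwards, each shifted +7: tramp reversed is pmart. Read the word backwards and shift each letter +7.
For elder: reverse → redle; then shift: r+7=y, e+7=l, d+7=k, l+7=s, e+7=l.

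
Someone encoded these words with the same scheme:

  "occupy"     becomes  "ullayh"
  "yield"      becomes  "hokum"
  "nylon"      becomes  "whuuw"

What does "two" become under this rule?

cfu

The shift depends on letter class: consonant c→l is +9, but vowel o→u is +6. Vowels shift forward by 6 and consonants shift forward by 9.
On two: t(cons)+9=c, w(cons)+9=f, o(vowel)+6=u.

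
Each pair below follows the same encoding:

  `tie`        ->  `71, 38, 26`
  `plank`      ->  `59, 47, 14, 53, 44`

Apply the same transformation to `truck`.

With a=1..z=26, the number is 3·pos + 11.
On truck: t=20→71, r=18→65, u=21→74, c=3→20, k=11→44.

71, 65, 74, 20, 44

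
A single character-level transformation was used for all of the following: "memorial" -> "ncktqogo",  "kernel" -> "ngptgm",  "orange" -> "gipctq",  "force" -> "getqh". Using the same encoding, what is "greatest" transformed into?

vugvcgti

The output letters match the input read backwards, each shifted +2: memorial reversed is lairomem. Read the word backwards and shift each letter +2.
On greatest: reverse → tsetaerg; then shift: t+2=v, s+2=u, e+2=g, t+2=v, a+2=c, e+2=g, r+2=t, g+2=i.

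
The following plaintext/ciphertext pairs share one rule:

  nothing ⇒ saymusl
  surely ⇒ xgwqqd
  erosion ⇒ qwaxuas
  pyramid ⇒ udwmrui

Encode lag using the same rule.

The shift depends on letter class: consonant n→s is +5, but vowel o→a is +12. Vowels shift forward by 12 and consonants shift forward by 5.
For lag: l(cons)+5=q, a(vowel)+12=m, g(cons)+5=l.

qml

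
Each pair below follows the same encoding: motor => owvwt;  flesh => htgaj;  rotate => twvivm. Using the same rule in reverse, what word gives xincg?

Shifts by position in motor: pos 0: m→o (+2), pos 1: o→w (+8), pos 2: t→v (+2), pos 3: o→w (+8) — repeating every 2. The shifts repeat in a cycle of length 2: positions 0,1,… shift by +2, +8, then the pattern repeats.
Undoing it on xincg: x−2=v, i−8=a, n−2=l, c−8=u, g−2=e.

value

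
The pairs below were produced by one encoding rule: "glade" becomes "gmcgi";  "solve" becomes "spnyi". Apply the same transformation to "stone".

In glade: g→g is +0, l→m is +1, a→c is +2, d→g is +3 — the shift increases by 1 each position. The shift increases by 1 at each position, starting from +0: 0, 1, 2, ….
On stone: s+0=s, t+1=u, o+2=q, n+3=q, e+4=i.

suqqi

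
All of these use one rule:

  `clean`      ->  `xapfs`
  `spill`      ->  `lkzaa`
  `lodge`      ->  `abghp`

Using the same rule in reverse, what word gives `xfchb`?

Each letter's alphabet position (a=0..z=25) is mapped through 9·x+5 mod 26 — an affine cipher.
Undoing it on xfchb: x(23)→3·(23−5)≡2=c; f(5)→3·(5−5)≡0=a; c(2)→3·(2−5)≡17=r; h(7)→3·(7−5)≡6=g; b(1)→3·(1−5)≡14=o (all mod 26).

cargo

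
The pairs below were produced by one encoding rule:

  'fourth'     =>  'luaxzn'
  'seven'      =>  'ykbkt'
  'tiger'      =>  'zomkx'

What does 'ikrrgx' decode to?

cellar

Compare letters: f→l is +6, o→u is +6, u→a is +6 — a constant shift. Each letter is shifted forward by 6 in the alphabet (a Caesar shift of +6).
Decoding ikrrgx: i−6=c, k−6=e, r−6=l, r−6=l, g−6=a, x−6=r.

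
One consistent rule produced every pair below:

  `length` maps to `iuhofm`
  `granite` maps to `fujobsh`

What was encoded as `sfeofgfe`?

defender

The output letters match the input read backwards, each shifted +1: length reversed is htgnel. Read the word backwards and shift each letter +1.
Decoding sfeofgfe: shift back: s−1=r, f−1=e, e−1=d, o−1=n, f−1=e, g−1=f, f−1=e, e−1=d → rednefed; then reverse → defender.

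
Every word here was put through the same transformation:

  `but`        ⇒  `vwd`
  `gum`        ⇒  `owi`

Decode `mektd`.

The word is reversed, then every letter is shifted forward by 2.
Decoding mektd: shift back: m−2=k, e−2=c, k−2=i, t−2=r, d−2=b → kcirb; then reverse → brick.

brick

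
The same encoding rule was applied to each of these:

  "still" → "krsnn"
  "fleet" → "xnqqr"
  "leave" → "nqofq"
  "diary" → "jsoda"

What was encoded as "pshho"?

s(18)→k(10) and t(19)→r(17) fit y≡7x+14 (mod 26); the inverse of 7 mod 26 is 15. Treating letters as 0–25, the rule is x ↦ 7x + 14 (mod 26).
Undoing it on pshho: p(15)→15·(15−14)≡15=p; s(18)→15·(18−14)≡8=i; h(7)→15·(7−14)≡25=z; h(7)→15·(7−14)≡25=z; o(14)→15·(14−14)≡0=a (all mod 26).

pizza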